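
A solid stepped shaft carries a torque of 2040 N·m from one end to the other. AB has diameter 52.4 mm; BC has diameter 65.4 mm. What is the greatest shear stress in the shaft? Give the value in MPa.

Under the same torque, τ_max = 16T/(πd³) is largest where d is smallest — segment AB (d = 52.4 mm).
τ_max = 16·2040/(π·(0.0524)³) = 7.221×10^7 Pa.

72.2 MPa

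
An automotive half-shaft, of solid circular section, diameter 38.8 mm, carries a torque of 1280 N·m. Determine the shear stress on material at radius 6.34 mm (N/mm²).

J = πd⁴/32 = π(0.0388)⁴/32 = 2.225×10^-7 m⁴.
Shear stress varies linearly with radius: τ = T·r/J = 1280 × 0.00634 / 2.225×10^-7 = 3.647×10^7 Pa.

36.5 N/mm²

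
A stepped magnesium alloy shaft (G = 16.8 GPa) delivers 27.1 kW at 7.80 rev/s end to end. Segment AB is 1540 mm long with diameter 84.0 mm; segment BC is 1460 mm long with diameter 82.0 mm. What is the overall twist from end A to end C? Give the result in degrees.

ω = 2π·7.80 = 49.01 rad/s, so T = P/ω = 27.1×10³ / 49.01 = 553.0 N·m.
J_AB = π(0.0840)⁴/32 = 4.89×10^-6 m⁴; J_BC = π(0.0820)⁴/32 = 4.44×10^-6 m⁴.
θ = (T/G)·Σ L_i/J_i = (553.0/16.8×10⁹)·(1.54/4.89×10^-6 + 1.46/4.44×10^-6) = 0.02120 rad.

1.21°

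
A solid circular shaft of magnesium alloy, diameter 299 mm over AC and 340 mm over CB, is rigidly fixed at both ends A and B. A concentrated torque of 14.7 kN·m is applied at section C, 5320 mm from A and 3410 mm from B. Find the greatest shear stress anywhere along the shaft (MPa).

1.38 MPa

Compatibility: T_A·a/J_AC = T_B·b/J_CB with T_A + T_B = T₀.
J_AC = 7.85×10^-4 m⁴, J_CB = 1.31×10^-3 m⁴, so T_A = T₀·(J_AC/a)/((J_AC/a)+(J_CB/b)) = 4074 N·m, T_B = 10630 N·m.
τ in each portion: τ_AC = 7.76×10^5 Pa, τ_CB = 1.38×10^6 Pa; maximum is in CB.
τ_max = T_CB·r/J = 10630·0.170/1.31×10^-3 = 1.377×10^6 Pa.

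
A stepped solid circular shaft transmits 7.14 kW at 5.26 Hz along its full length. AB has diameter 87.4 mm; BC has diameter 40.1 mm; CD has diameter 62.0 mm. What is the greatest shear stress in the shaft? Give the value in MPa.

ω = 2π·5.26 = 33.05 rad/s, so T = P/ω = 7.14×10³ / 33.05 = 216.0 N·m.
Under the same torque, τ_max = 16T/(πd³) is largest where d is smallest — segment BC (d = 40.1 mm).
τ_max = 16·216.0/(π·(0.0401)³) = 1.706×10^7 Pa.

17.1 MPa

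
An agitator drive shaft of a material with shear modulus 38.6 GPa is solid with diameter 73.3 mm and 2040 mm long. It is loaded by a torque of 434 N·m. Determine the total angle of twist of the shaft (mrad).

J = πd⁴/32 = π(0.0733)⁴/32 = 2.834×10^-6 m⁴.
θ = T·L/(G·J) = 434.0 × 2.04 / (38.6×10⁹ × 2.834×10^-6) = 8.093×10^-3 rad.

8.09 mrad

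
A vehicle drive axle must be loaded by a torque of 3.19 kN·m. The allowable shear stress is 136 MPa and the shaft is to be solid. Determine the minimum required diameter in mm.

For a solid shaft τ_max = 16T/(πd³), so d = (16T/(π τ_allow))^(1/3) = (16·3190/(π·1.36×10^8))^(1/3) = 0.04925 m.

49.3 mm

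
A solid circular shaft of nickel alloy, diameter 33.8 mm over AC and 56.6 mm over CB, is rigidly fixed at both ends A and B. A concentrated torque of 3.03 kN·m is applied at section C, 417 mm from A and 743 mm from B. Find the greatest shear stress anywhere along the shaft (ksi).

Compatibility: T_A·a/J_AC = T_B·b/J_CB with T_A + T_B = T₀.
J_AC = 1.28×10^-7 m⁴, J_CB = 1.01×10^-6 m⁴, so T_A = T₀·(J_AC/a)/((J_AC/a)+(J_CB/b)) = 559.8 N·m, T_B = 2470 N·m.
τ in each portion: τ_AC = 7.38×10^7 Pa, τ_CB = 6.94×10^7 Pa; maximum is in AC.
τ_max = T_AC·r/J = 559.8·0.0169/1.28×10^-7 = 7.383×10^7 Pa.

10.7 ksi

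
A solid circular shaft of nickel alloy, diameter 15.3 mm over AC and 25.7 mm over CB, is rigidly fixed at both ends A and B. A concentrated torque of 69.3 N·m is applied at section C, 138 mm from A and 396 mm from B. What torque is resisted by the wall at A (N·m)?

18.4 N·m

Compatibility: T_A·a/J_AC = T_B·b/J_CB with T_A + T_B = T₀.
J_AC = 5.38×10^-9 m⁴, J_CB = 4.28×10^-8 m⁴, so T_A = T₀·(J_AC/a)/((J_AC/a)+(J_CB/b)) = 18.36 N·m, T_B = 50.94 N·m.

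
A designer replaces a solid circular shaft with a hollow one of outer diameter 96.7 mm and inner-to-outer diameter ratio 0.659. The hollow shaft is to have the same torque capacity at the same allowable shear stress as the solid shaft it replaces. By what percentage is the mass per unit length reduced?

35.0 %

Equal τ_max and T ⇒ the solid shaft needs d_s³ = d_o³(1−k⁴), so d_s = 96.7·(1−0.659⁴)^(1/3) = 90.19 mm.
Area ratio A_h/A_s = d_o²(1−k²)/d_s² = (1−k²)/(1−k⁴)^(2/3) = 0.6503.
Mass saving = 1 − 0.6503 = 35.0 %.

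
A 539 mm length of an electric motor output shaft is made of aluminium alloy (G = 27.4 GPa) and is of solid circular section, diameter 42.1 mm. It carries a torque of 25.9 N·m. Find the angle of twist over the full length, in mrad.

J = πd⁴/32 = π(0.0421)⁴/32 = 3.084×10^-7 m⁴.
θ = T·L/(G·J) = 25.90 × 0.539 / (27.4×10⁹ × 3.084×10^-7) = 1.652×10^-3 rad.

1.65 mrad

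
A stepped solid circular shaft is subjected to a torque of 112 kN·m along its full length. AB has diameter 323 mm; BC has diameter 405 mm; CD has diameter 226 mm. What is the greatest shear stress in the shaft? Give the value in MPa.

Under the same torque, τ_max = 16T/(πd³) is largest where d is smallest — segment CD (d = 226 mm).
τ_max = 16·112000/(π·(0.226)³) = 4.942×10^7 Pa.

49.4 MPa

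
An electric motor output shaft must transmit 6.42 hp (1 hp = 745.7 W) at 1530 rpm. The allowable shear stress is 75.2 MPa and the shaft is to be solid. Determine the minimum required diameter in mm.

ω = 2π·1530/60 = 160.2 rad/s, so T = P/ω = 6.42×745.7 / 160.2 = 29.88 N·m.
For a solid shaft τ_max = 16T/(πd³), so d = (16T/(π τ_allow))^(1/3) = (16·29.88/(π·7.52×10^7))^(1/3) = 0.01265 m.

12.6 mm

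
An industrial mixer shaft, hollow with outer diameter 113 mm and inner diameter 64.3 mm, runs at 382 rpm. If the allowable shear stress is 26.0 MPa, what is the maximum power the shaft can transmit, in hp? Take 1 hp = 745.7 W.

354 hp

J = π(d_o⁴ − d_i⁴)/32 = π(0.113⁴ − 0.0643⁴)/32 = 1.433×10^-5 m⁴.
T_max = τ_allow·J/r = 2.60×10^7 × 1.433×10^-5 / 0.0565 = 6594 N·m.
ω = 2π·382/60 = 40.00 rad/s, so P_max = T_max·ω = 2.638×10^5 W.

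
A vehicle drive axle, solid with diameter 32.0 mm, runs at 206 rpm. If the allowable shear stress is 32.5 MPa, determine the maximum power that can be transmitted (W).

4510 W

J = πd⁴/32 = π(0.0320)⁴/32 = 1.029×10^-7 m⁴.
T_max = τ_allow·J/r = 3.25×10^7 × 1.029×10^-7 / 0.0160 = 209.1 N·m.
ω = 2π·206/60 = 21.57 rad/s, so P_max = T_max·ω = 4511 W.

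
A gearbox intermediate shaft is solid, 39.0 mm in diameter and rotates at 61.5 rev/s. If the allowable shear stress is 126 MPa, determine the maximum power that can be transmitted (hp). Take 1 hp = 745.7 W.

760 hp

J = πd⁴/32 = π(0.0390)⁴/32 = 2.271×10^-7 m⁴.
T_max = τ_allow·J/r = 1.26×10^8 × 2.271×10^-7 / 0.0195 = 1468 N·m.
ω = 2π·61.5 = 386.4 rad/s, so P_max = T_max·ω = 5.671×10^5 W.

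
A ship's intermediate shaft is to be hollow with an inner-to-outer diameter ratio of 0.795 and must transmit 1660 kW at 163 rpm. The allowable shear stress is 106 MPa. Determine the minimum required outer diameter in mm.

ω = 2π·163/60 = 17.07 rad/s, so T = P/ω = 1660×10³ / 17.07 = 97250 N·m.
For a hollow shaft with d_i/d_o = 0.795: τ_max = 16T/(π d_o³ (1−k⁴)), so d_o = [16T/(π τ_allow (1−k⁴))]^(1/3) = [16·97250/(π·1.06×10^8·0.6005)]^(1/3) = 0.1982 m.

198 mm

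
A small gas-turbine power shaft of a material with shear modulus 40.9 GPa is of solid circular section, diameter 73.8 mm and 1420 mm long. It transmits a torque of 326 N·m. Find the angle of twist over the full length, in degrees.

J = πd⁴/32 = π(0.0738)⁴/32 = 2.912×10^-6 m⁴.
θ = T·L/(G·J) = 326.0 × 1.42 / (40.9×10⁹ × 2.912×10^-6) = 3.886×10^-3 rad.

0.223°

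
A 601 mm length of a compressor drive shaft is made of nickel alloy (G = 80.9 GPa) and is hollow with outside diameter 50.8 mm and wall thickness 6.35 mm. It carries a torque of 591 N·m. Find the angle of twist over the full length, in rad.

J = π(d_o⁴ − d_i⁴)/32 = π(0.0508⁴ − 0.0381⁴)/32 = 4.469×10^-7 m⁴.
θ = T·L/(G·J) = 591.0 × 0.601 / (80.9×10⁹ × 4.469×10^-7) = 9.823×10^-3 rad.

0.00982 rad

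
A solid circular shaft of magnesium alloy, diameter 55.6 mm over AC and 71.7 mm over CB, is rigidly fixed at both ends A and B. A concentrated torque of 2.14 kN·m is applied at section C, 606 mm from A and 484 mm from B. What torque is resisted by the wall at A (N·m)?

480 N·m

Compatibility: T_A·a/J_AC = T_B·b/J_CB with T_A + T_B = T₀.
J_AC = 9.38×10^-7 m⁴, J_CB = 2.59×10^-6 m⁴, so T_A = T₀·(J_AC/a)/((J_AC/a)+(J_CB/b)) = 479.5 N·m, T_B = 1660 N·m.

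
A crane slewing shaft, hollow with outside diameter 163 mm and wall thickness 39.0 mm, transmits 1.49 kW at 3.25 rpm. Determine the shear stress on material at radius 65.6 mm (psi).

649 psi

ω = 2π·3.25/60 = 0.3403 rad/s, so T = P/ω = 1.49×10³ / 0.3403 = 4378 N·m.
J = π(d_o⁴ − d_i⁴)/32 = π(0.163⁴ − 0.0850⁴)/32 = 6.418×10^-5 m⁴.
Shear stress varies linearly with radius: τ = T·r/J = 4378 × 0.0656 / 6.418×10^-5 = 4.475×10^6 Pa.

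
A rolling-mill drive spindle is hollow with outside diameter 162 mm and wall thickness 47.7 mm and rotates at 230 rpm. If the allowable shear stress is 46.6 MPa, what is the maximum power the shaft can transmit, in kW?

910 kW

J = π(d_o⁴ − d_i⁴)/32 = π(0.162⁴ − 0.0666⁴)/32 = 6.569×10^-5 m⁴.
T_max = τ_allow·J/r = 4.66×10^7 × 6.569×10^-5 / 0.0810 = 37790 N·m.
ω = 2π·230/60 = 24.09 rad/s, so P_max = T_max·ω = 9.102×10^5 W.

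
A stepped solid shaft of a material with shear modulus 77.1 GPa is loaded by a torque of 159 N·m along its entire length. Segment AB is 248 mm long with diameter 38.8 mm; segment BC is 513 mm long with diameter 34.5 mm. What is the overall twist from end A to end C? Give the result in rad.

J_AB = π(0.0388)⁴/32 = 2.22×10^-7 m⁴; J_BC = π(0.0345)⁴/32 = 1.39×10^-7 m⁴.
θ = (T/G)·Σ L_i/J_i = (159.0/77.1×10⁹)·(0.248/2.22×10^-7 + 0.513/1.39×10^-7) = 9.905×10^-3 rad.

0.00991 rad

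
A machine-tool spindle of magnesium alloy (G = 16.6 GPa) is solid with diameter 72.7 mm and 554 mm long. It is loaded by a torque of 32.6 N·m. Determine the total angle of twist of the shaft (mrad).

J = πd⁴/32 = π(0.0727)⁴/32 = 2.742×10^-6 m⁴.
θ = T·L/(G·J) = 32.60 × 0.554 / (16.6×10⁹ × 2.742×10^-6) = 3.967×10^-4 rad.

0.397 mrad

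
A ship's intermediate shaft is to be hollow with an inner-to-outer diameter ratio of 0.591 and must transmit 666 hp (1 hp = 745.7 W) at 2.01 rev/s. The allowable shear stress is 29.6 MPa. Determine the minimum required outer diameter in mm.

198 mm

ω = 2π·2.01 = 12.63 rad/s, so T = P/ω = 666×745.7 / 12.63 = 39320 N·m.
For a hollow shaft with d_i/d_o = 0.591: τ_max = 16T/(π d_o³ (1−k⁴)), so d_o = [16T/(π τ_allow (1−k⁴))]^(1/3) = [16·39320/(π·2.96×10^7·0.8780)]^(1/3) = 0.1975 m.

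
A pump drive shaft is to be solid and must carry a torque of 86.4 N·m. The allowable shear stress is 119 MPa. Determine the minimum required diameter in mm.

For a solid shaft τ_max = 16T/(πd³), so d = (16T/(π τ_allow))^(1/3) = (16·86.40/(π·1.19×10^8))^(1/3) = 0.01546 m.

15.5 mm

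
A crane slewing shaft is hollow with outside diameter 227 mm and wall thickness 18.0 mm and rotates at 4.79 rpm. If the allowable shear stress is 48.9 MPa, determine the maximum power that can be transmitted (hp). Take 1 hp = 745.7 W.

J = π(d_o⁴ − d_i⁴)/32 = π(0.227⁴ − 0.191⁴)/32 = 1.300×10^-4 m⁴.
T_max = τ_allow·J/r = 4.89×10^7 × 1.300×10^-4 / 0.114 = 56020 N·m.
ω = 2π·4.79/60 = 0.5016 rad/s, so P_max = T_max·ω = 2.810×10^4 W.

37.7 hp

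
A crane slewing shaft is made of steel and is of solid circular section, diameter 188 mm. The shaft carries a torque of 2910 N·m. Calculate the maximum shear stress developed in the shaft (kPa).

2230 kPa

J = πd⁴/32 = π(0.188)⁴/32 = 1.226×10^-4 m⁴.
τ_max = T·r/J = 2910 × 0.0940 / 1.226×10^-4 = 2.230×10^6 Pa.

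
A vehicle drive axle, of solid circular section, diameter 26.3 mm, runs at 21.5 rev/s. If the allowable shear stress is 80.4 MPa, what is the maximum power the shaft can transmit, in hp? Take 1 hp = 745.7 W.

J = πd⁴/32 = π(0.0263)⁴/32 = 4.697×10^-8 m⁴.
T_max = τ_allow·J/r = 8.04×10^7 × 4.697×10^-8 / 0.0132 = 287.2 N·m.
ω = 2π·21.5 = 135.1 rad/s, so P_max = T_max·ω = 3.879×10^4 W.

52.0 hp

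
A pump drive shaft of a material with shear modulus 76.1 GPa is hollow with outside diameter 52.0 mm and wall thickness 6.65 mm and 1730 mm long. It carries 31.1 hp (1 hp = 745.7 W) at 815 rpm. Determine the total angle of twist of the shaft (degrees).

0.711°

ω = 2π·815/60 = 85.35 rad/s, so T = P/ω = 31.1×745.7 / 85.35 = 271.7 N·m.
J = π(d_o⁴ − d_i⁴)/32 = π(0.0520⁴ − 0.0387⁴)/32 = 4.976×10^-7 m⁴.
θ = T·L/(G·J) = 271.7 × 1.73 / (76.1×10⁹ × 4.976×10^-7) = 0.01241 rad.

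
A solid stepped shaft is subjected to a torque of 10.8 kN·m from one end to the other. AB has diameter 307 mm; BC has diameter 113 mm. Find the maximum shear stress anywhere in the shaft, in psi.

5530 psi

Under the same torque, τ_max = 16T/(πd³) is largest where d is smallest — segment BC (d = 113 mm).
τ_max = 16·10800/(π·(0.113)³) = 3.812×10^7 Pa.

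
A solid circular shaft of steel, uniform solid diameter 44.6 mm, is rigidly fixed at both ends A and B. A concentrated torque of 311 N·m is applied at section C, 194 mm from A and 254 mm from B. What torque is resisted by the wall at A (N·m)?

With uniform GJ and both ends fixed, compatibility θ_AC = θ_CB gives T_A·a = T_B·b, together with T_A + T_B = T₀.
T_A = T₀·b/(a+b) = 311.0·254/448.0 = 176.3 N·m; T_B = 134.7 N·m.

176 N·m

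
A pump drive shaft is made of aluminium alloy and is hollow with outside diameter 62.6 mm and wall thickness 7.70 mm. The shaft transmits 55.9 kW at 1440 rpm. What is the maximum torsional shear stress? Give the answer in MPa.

11.4 MPa

ω = 2π·1440/60 = 150.8 rad/s, so T = P/ω = 55.9×10³ / 150.8 = 370.7 N·m.
J = π(d_o⁴ − d_i⁴)/32 = π(0.0626⁴ − 0.0472⁴)/32 = 1.020×10^-6 m⁴.
τ_max = T·r/J = 370.7 × 0.0313 / 1.020×10^-6 = 1.137×10^7 Pa.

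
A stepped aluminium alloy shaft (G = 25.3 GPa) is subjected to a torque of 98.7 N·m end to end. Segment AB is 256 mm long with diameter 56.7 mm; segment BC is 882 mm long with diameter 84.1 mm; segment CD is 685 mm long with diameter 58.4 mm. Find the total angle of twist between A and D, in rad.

J_AB = π(0.0567)⁴/32 = 1.01×10^-6 m⁴; J_BC = π(0.0841)⁴/32 = 4.91×10^-6 m⁴; J_CD = π(0.0584)⁴/32 = 1.14×10^-6 m⁴.
θ = (T/G)·Σ L_i/J_i = (98.70/25.3×10⁹)·(0.256/1.01×10^-6 + 0.882/4.91×10^-6 + 0.685/1.14×10^-6) = 4.025×10^-3 rad.

0.00402 rad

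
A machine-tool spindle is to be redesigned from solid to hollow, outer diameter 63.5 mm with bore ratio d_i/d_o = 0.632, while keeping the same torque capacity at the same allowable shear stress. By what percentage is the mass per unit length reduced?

Equal τ_max and T ⇒ the solid shaft needs d_s³ = d_o³(1−k⁴), so d_s = 63.5·(1−0.632⁴)^(1/3) = 59.93 mm.
Area ratio A_h/A_s = d_o²(1−k²)/d_s² = (1−k²)/(1−k⁴)^(2/3) = 0.6744.
Mass saving = 1 − 0.6744 = 32.6 %.

32.6 %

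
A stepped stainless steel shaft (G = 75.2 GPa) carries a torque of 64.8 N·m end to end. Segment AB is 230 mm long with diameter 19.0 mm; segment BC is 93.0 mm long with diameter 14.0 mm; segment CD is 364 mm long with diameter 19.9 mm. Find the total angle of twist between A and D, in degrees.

3.27°

J_AB = π(0.0190)⁴/32 = 1.28×10^-8 m⁴; J_BC = π(0.0140)⁴/32 = 3.77×10^-9 m⁴; J_CD = π(0.0199)⁴/32 = 1.54×10^-8 m⁴.
θ = (T/G)·Σ L_i/J_i = (64.80/75.2×10⁹)·(0.230/1.28×10^-8 + 0.0930/3.77×10^-9 + 0.364/1.54×10^-8) = 0.05711 rad.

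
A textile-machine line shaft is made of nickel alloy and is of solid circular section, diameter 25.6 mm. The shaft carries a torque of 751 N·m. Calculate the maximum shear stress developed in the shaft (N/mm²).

J = πd⁴/32 = π(0.0256)⁴/32 = 4.217×10^-8 m⁴.
τ_max = T·r/J = 751.0 × 0.0128 / 4.217×10^-8 = 2.280×10^8 Pa.

228 N/mm²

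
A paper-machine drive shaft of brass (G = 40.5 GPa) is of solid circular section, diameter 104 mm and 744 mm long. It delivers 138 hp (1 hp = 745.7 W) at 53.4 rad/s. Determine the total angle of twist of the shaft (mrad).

ω = 53.4 rad/s, so T = P/ω = 138×745.7 / 53.40 = 1927 N·m.
J = πd⁴/32 = π(0.104)⁴/32 = 1.149×10^-5 m⁴.
θ = T·L/(G·J) = 1927 × 0.744 / (40.5×10⁹ × 1.149×10^-5) = 3.082×10^-3 rad.

3.08 mrad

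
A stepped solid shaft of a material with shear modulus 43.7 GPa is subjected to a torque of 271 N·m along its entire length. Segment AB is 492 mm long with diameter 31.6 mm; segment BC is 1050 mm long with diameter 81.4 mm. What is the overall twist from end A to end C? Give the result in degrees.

1.87°

J_AB = π(0.0316)⁴/32 = 9.79×10^-8 m⁴; J_BC = π(0.0814)⁴/32 = 4.31×10^-6 m⁴.
θ = (T/G)·Σ L_i/J_i = (271.0/43.7×10⁹)·(0.492/9.79×10^-8 + 1.05/4.31×10^-6) = 0.03268 rad.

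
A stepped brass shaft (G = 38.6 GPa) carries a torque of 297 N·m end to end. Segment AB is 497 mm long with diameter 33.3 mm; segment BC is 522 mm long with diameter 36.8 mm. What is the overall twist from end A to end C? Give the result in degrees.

3.09°

J_AB = π(0.0333)⁴/32 = 1.21×10^-7 m⁴; J_BC = π(0.0368)⁴/32 = 1.80×10^-7 m⁴.
θ = (T/G)·Σ L_i/J_i = (297.0/38.6×10⁹)·(0.497/1.21×10^-7 + 0.522/1.80×10^-7) = 0.05398 rad.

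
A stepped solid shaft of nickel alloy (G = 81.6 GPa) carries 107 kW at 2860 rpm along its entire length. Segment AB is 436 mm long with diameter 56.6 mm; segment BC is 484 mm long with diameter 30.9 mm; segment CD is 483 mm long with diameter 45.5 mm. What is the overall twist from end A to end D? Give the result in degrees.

1.75°

ω = 2π·2860/60 = 299.5 rad/s, so T = P/ω = 107×10³ / 299.5 = 357.3 N·m.
J_AB = π(0.0566)⁴/32 = 1.01×10^-6 m⁴; J_BC = π(0.0309)⁴/32 = 8.95×10^-8 m⁴; J_CD = π(0.0455)⁴/32 = 4.21×10^-7 m⁴.
θ = (T/G)·Σ L_i/J_i = (357.3/81.6×10⁹)·(0.436/1.01×10^-6 + 0.484/8.95×10^-8 + 0.483/4.21×10^-7) = 0.03060 rad.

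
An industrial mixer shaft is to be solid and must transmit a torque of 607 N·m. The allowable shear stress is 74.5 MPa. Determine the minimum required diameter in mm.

34.6 mm

For a solid shaft τ_max = 16T/(πd³), so d = (16T/(π τ_allow))^(1/3) = (16·607.0/(π·7.45×10^7))^(1/3) = 0.03462 m.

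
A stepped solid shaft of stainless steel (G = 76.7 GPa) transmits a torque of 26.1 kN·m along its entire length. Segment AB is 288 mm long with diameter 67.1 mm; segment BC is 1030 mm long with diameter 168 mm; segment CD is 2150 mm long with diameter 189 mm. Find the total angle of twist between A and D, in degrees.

3.41°

J_AB = π(0.0671)⁴/32 = 1.99×10^-6 m⁴; J_BC = π(0.168)⁴/32 = 7.82×10^-5 m⁴; J_CD = π(0.189)⁴/32 = 1.25×10^-4 m⁴.
θ = (T/G)·Σ L_i/J_i = (26100/76.7×10⁹)·(0.288/1.99×10^-6 + 1.03/7.82×10^-5 + 2.15/1.25×10^-4) = 0.05957 rad.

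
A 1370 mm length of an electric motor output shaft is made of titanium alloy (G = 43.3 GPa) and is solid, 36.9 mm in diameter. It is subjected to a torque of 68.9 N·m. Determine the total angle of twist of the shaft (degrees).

0.686°

J = πd⁴/32 = π(0.0369)⁴/32 = 1.820×10^-7 m⁴.
θ = T·L/(G·J) = 68.90 × 1.37 / (43.3×10⁹ × 1.820×10^-7) = 0.01198 rad.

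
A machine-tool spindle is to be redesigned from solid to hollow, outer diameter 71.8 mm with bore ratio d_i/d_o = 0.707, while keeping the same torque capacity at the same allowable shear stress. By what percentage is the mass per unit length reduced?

39.4 %

Equal τ_max and T ⇒ the solid shaft needs d_s³ = d_o³(1−k⁴), so d_s = 71.8·(1−0.707⁴)^(1/3) = 65.24 mm.
Area ratio A_h/A_s = d_o²(1−k²)/d_s² = (1−k²)/(1−k⁴)^(2/3) = 0.6058.
Mass saving = 1 − 0.6058 = 39.4 %.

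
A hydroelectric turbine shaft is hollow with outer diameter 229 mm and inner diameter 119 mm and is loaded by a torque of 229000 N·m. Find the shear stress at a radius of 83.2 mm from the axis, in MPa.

J = π(d_o⁴ − d_i⁴)/32 = π(0.229⁴ − 0.119⁴)/32 = 2.503×10^-4 m⁴.
Shear stress varies linearly with radius: τ = T·r/J = 229000 × 0.0832 / 2.503×10^-4 = 7.612×10^7 Pa.

76.1 MPa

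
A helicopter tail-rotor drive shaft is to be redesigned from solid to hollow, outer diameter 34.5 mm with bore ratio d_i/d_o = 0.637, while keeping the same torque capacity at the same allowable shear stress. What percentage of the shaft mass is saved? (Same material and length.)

Equal τ_max and T ⇒ the solid shaft needs d_s³ = d_o³(1−k⁴), so d_s = 34.5·(1−0.637⁴)^(1/3) = 32.49 mm.
Area ratio A_h/A_s = d_o²(1−k²)/d_s² = (1−k²)/(1−k⁴)^(2/3) = 0.6700.
Mass saving = 1 − 0.6700 = 33.0 %.

33.0 %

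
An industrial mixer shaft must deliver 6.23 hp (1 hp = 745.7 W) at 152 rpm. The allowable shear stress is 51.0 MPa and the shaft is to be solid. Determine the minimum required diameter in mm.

ω = 2π·152/60 = 15.92 rad/s, so T = P/ω = 6.23×745.7 / 15.92 = 291.9 N·m.
For a solid shaft τ_max = 16T/(πd³), so d = (16T/(π τ_allow))^(1/3) = (16·291.9/(π·5.10×10^7))^(1/3) = 0.03077 m.

30.8 mm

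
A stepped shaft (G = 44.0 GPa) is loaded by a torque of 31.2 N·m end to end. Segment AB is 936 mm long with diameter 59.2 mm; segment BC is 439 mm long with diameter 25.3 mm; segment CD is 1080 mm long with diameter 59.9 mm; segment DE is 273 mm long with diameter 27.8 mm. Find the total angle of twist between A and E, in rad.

J_AB = π(0.0592)⁴/32 = 1.21×10^-6 m⁴; J_BC = π(0.0253)⁴/32 = 4.02×10^-8 m⁴; J_CD = π(0.0599)⁴/32 = 1.26×10^-6 m⁴; J_DE = π(0.0278)⁴/32 = 5.86×10^-8 m⁴.
θ = (T/G)·Σ L_i/J_i = (31.20/44.0×10⁹)·(0.936/1.21×10^-6 + 0.439/4.02×10^-8 + 1.08/1.26×10^-6 + 0.273/5.86×10^-8) = 0.01220 rad.

0.0122 rad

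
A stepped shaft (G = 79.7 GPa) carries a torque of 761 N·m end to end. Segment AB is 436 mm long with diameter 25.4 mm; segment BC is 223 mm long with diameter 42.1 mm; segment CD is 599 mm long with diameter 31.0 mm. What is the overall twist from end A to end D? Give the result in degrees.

J_AB = π(0.0254)⁴/32 = 4.09×10^-8 m⁴; J_BC = π(0.0421)⁴/32 = 3.08×10^-7 m⁴; J_CD = π(0.0310)⁴/32 = 9.07×10^-8 m⁴.
θ = (T/G)·Σ L_i/J_i = (761.0/79.7×10⁹)·(0.436/4.09×10^-8 + 0.223/3.08×10^-7 + 0.599/9.07×10^-8) = 0.1719 rad.

9.85°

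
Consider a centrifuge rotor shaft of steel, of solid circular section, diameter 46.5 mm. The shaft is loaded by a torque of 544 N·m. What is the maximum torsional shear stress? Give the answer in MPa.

27.6 MPa

J = πd⁴/32 = π(0.0465)⁴/32 = 4.590×10^-7 m⁴.
τ_max = T·r/J = 544.0 × 0.0232 / 4.590×10^-7 = 2.756×10^7 Pa.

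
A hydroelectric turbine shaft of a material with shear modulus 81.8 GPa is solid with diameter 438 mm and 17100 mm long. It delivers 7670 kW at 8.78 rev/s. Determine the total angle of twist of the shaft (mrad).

ω = 2π·8.78 = 55.17 rad/s, so T = P/ω = 7670×10³ / 55.17 = 139000 N·m.
J = πd⁴/32 = π(0.438)⁴/32 = 3.613×10^-3 m⁴.
θ = T·L/(G·J) = 139000 × 17.1 / (81.8×10⁹ × 3.613×10^-3) = 8.044×10^-3 rad.

8.04 mrad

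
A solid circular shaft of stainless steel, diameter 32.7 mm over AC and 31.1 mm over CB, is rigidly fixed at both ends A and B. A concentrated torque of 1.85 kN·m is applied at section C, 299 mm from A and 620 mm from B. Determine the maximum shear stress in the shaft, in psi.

28000 psi

Compatibility: T_A·a/J_AC = T_B·b/J_CB with T_A + T_B = T₀.
J_AC = 1.12×10^-7 m⁴, J_CB = 9.18×10^-8 m⁴, so T_A = T₀·(J_AC/a)/((J_AC/a)+(J_CB/b)) = 1327 N·m, T_B = 523.4 N·m.
τ in each portion: τ_AC = 1.93×10^8 Pa, τ_CB = 8.86×10^7 Pa; maximum is in AC.
τ_max = T_AC·r/J = 1327·0.0163/1.12×10^-7 = 1.932×10^8 Pa.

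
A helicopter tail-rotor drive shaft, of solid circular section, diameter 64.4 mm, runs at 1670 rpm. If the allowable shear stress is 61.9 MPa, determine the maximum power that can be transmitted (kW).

J = πd⁴/32 = π(0.0644)⁴/32 = 1.689×10^-6 m⁴.
T_max = τ_allow·J/r = 6.19×10^7 × 1.689×10^-6 / 0.0322 = 3246 N·m.
ω = 2π·1670/60 = 174.9 rad/s, so P_max = T_max·ω = 5.677×10^5 W.

568 kW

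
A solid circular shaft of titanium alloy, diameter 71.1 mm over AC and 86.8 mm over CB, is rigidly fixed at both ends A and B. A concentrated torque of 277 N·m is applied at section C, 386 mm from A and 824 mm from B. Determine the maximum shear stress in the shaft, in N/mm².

1.92 N/mm²

Compatibility: T_A·a/J_AC = T_B·b/J_CB with T_A + T_B = T₀.
J_AC = 2.51×10^-6 m⁴, J_CB = 5.57×10^-6 m⁴, so T_A = T₀·(J_AC/a)/((J_AC/a)+(J_CB/b)) = 135.7 N·m, T_B = 141.3 N·m.
τ in each portion: τ_AC = 1.92×10^6 Pa, τ_CB = 1.10×10^6 Pa; maximum is in AC.
τ_max = T_AC·r/J = 135.7·0.0355/2.51×10^-6 = 1.924×10^6 Pa.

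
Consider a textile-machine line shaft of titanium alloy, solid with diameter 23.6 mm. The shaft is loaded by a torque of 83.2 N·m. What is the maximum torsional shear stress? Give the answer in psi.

4680 psi

J = πd⁴/32 = π(0.0236)⁴/32 = 3.045×10^-8 m⁴.
τ_max = T·r/J = 83.20 × 0.0118 / 3.045×10^-8 = 3.224×10^7 Pa.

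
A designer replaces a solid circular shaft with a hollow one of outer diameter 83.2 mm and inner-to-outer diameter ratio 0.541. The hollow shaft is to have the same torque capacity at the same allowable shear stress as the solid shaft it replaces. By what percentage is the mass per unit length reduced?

24.9 %

Equal τ_max and T ⇒ the solid shaft needs d_s³ = d_o³(1−k⁴), so d_s = 83.2·(1−0.541⁴)^(1/3) = 80.75 mm.
Area ratio A_h/A_s = d_o²(1−k²)/d_s² = (1−k²)/(1−k⁴)^(2/3) = 0.7508.
Mass saving = 1 − 0.7508 = 24.9 %.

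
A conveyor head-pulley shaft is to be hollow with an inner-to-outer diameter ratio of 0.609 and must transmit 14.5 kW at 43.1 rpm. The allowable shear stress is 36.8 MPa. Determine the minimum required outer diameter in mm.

ω = 2π·43.1/60 = 4.513 rad/s, so T = P/ω = 14.5×10³ / 4.513 = 3213 N·m.
For a hollow shaft with d_i/d_o = 0.609: τ_max = 16T/(π d_o³ (1−k⁴)), so d_o = [16T/(π τ_allow (1−k⁴))]^(1/3) = [16·3213/(π·3.68×10^7·0.8624)]^(1/3) = 0.08018 m.

80.2 mm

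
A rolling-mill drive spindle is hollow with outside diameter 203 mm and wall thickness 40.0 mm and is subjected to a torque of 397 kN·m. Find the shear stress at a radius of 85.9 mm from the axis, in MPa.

J = π(d_o⁴ − d_i⁴)/32 = π(0.203⁴ − 0.123⁴)/32 = 1.442×10^-4 m⁴.
Shear stress varies linearly with radius: τ = T·r/J = 397000 × 0.0859 / 1.442×10^-4 = 2.364×10^8 Pa.

236 MPa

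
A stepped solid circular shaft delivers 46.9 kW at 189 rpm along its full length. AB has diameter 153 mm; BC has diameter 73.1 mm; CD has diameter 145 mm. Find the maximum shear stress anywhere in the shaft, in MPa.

ω = 2π·189/60 = 19.79 rad/s, so T = P/ω = 46.9×10³ / 19.79 = 2370 N·m.
Under the same torque, τ_max = 16T/(πd³) is largest where d is smallest — segment BC (d = 73.1 mm).
τ_max = 16·2370/(π·(0.0731)³) = 3.090×10^7 Pa.

30.9 MPa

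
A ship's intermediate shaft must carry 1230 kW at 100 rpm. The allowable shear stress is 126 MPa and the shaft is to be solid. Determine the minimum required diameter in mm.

ω = 2π·100/60 = 10.47 rad/s, so T = P/ω = 1230×10³ / 10.47 = 117500 N·m.
For a solid shaft τ_max = 16T/(πd³), so d = (16T/(π τ_allow))^(1/3) = (16·117500/(π·1.26×10^8))^(1/3) = 0.1681 m.

168 mm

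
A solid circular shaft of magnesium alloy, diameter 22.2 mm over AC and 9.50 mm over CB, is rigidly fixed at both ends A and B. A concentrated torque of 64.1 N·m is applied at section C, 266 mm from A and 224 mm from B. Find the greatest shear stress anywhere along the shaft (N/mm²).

Compatibility: T_A·a/J_AC = T_B·b/J_CB with T_A + T_B = T₀.
J_AC = 2.38×10^-8 m⁴, J_CB = 8.00×10^-10 m⁴, so T_A = T₀·(J_AC/a)/((J_AC/a)+(J_CB/b)) = 61.65 N·m, T_B = 2.455 N·m.
τ in each portion: τ_AC = 2.87×10^7 Pa, τ_CB = 1.46×10^7 Pa; maximum is in AC.
τ_max = T_AC·r/J = 61.65·0.0111/2.38×10^-8 = 2.870×10^7 Pa.

28.7 N/mm²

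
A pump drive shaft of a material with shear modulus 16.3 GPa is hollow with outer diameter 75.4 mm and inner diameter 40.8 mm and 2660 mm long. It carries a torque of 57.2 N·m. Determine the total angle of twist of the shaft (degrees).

0.184°

J = π(d_o⁴ − d_i⁴)/32 = π(0.0754⁴ − 0.0408⁴)/32 = 2.901×10^-6 m⁴.
θ = T·L/(G·J) = 57.20 × 2.66 / (16.3×10⁹ × 2.901×10^-6) = 3.218×10^-3 rad.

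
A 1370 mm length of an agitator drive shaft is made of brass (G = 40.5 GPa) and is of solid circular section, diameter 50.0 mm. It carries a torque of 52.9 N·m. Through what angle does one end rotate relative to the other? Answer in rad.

J = πd⁴/32 = π(0.0500)⁴/32 = 6.136×10^-7 m⁴.
θ = T·L/(G·J) = 52.90 × 1.37 / (40.5×10⁹ × 6.136×10^-7) = 2.916×10^-3 rad.

0.00292 rad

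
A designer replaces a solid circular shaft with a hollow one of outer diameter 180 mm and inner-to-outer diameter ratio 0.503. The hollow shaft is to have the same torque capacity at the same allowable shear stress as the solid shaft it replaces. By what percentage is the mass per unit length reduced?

21.9 %

Equal τ_max and T ⇒ the solid shaft needs d_s³ = d_o³(1−k⁴), so d_s = 180·(1−0.503⁴)^(1/3) = 176.1 mm.
Area ratio A_h/A_s = d_o²(1−k²)/d_s² = (1−k²)/(1−k⁴)^(2/3) = 0.7807.
Mass saving = 1 − 0.7807 = 21.9 %.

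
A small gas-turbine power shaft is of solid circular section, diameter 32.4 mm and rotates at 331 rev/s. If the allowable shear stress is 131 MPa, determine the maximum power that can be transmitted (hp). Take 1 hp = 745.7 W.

2440 hp

J = πd⁴/32 = π(0.0324)⁴/32 = 1.082×10^-7 m⁴.
T_max = τ_allow·J/r = 1.31×10^8 × 1.082×10^-7 / 0.0162 = 874.9 N·m.
ω = 2π·331 = 2080 rad/s, so P_max = T_max·ω = 1.819×10^6 W.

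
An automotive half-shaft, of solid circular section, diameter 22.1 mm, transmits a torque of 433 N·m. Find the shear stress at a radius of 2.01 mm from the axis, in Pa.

J = πd⁴/32 = π(0.0221)⁴/32 = 2.342×10^-8 m⁴.
Shear stress varies linearly with radius: τ = T·r/J = 433.0 × 0.00201 / 2.342×10^-8 = 3.716×10^7 Pa.

3.72e7 Pa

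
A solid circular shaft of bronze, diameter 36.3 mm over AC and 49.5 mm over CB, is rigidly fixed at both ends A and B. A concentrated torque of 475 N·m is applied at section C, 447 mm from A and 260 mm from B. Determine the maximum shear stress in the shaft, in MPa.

Compatibility: T_A·a/J_AC = T_B·b/J_CB with T_A + T_B = T₀.
J_AC = 1.70×10^-7 m⁴, J_CB = 5.89×10^-7 m⁴, so T_A = T₀·(J_AC/a)/((J_AC/a)+(J_CB/b)) = 68.40 N·m, T_B = 406.6 N·m.
τ in each portion: τ_AC = 7.28×10^6 Pa, τ_CB = 1.71×10^7 Pa; maximum is in CB.
τ_max = T_CB·r/J = 406.6·0.0248/5.89×10^-7 = 1.707×10^7 Pa.

17.1 MPa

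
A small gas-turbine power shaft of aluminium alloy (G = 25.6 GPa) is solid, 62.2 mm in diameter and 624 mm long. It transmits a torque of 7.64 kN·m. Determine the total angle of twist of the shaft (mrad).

127 mrad

J = πd⁴/32 = π(0.0622)⁴/32 = 1.469×10^-6 m⁴.
θ = T·L/(G·J) = 7640 × 0.624 / (25.6×10⁹ × 1.469×10^-6) = 0.1267 rad.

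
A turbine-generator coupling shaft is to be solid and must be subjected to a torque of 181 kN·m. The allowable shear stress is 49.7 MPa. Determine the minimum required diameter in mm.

265 mm

For a solid shaft τ_max = 16T/(πd³), so d = (16T/(π τ_allow))^(1/3) = (16·181000/(π·4.97×10^7))^(1/3) = 0.2647 m.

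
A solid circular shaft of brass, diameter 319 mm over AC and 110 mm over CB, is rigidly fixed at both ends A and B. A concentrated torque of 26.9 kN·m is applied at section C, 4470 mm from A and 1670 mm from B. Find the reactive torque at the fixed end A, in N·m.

Compatibility: T_A·a/J_AC = T_B·b/J_CB with T_A + T_B = T₀.
J_AC = 1.02×10^-3 m⁴, J_CB = 1.44×10^-5 m⁴, so T_A = T₀·(J_AC/a)/((J_AC/a)+(J_CB/b)) = 25920 N·m, T_B = 980.9 N·m.

25900 N·m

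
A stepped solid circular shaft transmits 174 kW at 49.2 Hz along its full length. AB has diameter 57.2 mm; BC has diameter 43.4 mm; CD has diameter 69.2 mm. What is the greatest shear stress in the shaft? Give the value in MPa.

35.1 MPa

ω = 2π·49.2 = 309.1 rad/s, so T = P/ω = 174×10³ / 309.1 = 562.9 N·m.
Under the same torque, τ_max = 16T/(πd³) is largest where d is smallest — segment BC (d = 43.4 mm).
τ_max = 16·562.9/(π·(0.0434)³) = 3.507×10^7 Pa.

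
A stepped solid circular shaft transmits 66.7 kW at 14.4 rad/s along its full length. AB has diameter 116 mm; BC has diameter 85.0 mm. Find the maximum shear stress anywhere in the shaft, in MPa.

38.4 MPa

ω = 14.4 rad/s, so T = P/ω = 66.7×10³ / 14.40 = 4632 N·m.
Under the same torque, τ_max = 16T/(πd³) is largest where d is smallest — segment BC (d = 85.0 mm).
τ_max = 16·4632/(π·(0.0850)³) = 3.841×10^7 Pa.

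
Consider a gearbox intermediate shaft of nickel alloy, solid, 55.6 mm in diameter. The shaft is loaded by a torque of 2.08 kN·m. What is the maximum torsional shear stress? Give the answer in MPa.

61.6 MPa

J = πd⁴/32 = π(0.0556)⁴/32 = 9.382×10^-7 m⁴.
τ_max = T·r/J = 2080 × 0.0278 / 9.382×10^-7 = 6.163×10^7 Pa.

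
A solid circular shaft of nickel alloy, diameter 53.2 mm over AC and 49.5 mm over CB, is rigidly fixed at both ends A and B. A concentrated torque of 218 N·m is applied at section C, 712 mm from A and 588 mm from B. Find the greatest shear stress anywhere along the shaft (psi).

Compatibility: T_A·a/J_AC = T_B·b/J_CB with T_A + T_B = T₀.
J_AC = 7.86×10^-7 m⁴, J_CB = 5.89×10^-7 m⁴, so T_A = T₀·(J_AC/a)/((J_AC/a)+(J_CB/b)) = 114.3 N·m, T_B = 103.7 N·m.
τ in each portion: τ_AC = 3.87×10^6 Pa, τ_CB = 4.36×10^6 Pa; maximum is in CB.
τ_max = T_CB·r/J = 103.7·0.0248/5.89×10^-7 = 4.355×10^6 Pa.

632 psi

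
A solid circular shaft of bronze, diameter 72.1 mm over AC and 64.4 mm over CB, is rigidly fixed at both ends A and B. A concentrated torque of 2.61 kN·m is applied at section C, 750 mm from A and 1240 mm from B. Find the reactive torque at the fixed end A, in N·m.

1880 N·m

Compatibility: T_A·a/J_AC = T_B·b/J_CB with T_A + T_B = T₀.
J_AC = 2.65×10^-6 m⁴, J_CB = 1.69×10^-6 m⁴, so T_A = T₀·(J_AC/a)/((J_AC/a)+(J_CB/b)) = 1884 N·m, T_B = 725.5 N·m.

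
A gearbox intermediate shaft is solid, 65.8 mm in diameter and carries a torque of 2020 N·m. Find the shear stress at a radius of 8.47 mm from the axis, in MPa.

9.30 MPa

J = πd⁴/32 = π(0.0658)⁴/32 = 1.840×10^-6 m⁴.
Shear stress varies linearly with radius: τ = T·r/J = 2020 × 0.00847 / 1.840×10^-6 = 9.297×10^6 Pa.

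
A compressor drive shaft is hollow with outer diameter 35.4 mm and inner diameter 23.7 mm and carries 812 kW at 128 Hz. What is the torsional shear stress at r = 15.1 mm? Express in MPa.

124 MPa

ω = 2π·128 = 804.2 rad/s, so T = P/ω = 812×10³ / 804.2 = 1010 N·m.
J = π(d_o⁴ − d_i⁴)/32 = π(0.0354⁴ − 0.0237⁴)/32 = 1.232×10^-7 m⁴.
Shear stress varies linearly with radius: τ = T·r/J = 1010 × 0.0151 / 1.232×10^-7 = 1.237×10^8 Pa.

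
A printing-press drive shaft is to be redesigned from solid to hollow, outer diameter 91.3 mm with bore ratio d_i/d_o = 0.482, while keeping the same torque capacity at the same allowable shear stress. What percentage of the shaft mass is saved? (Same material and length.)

Equal τ_max and T ⇒ the solid shaft needs d_s³ = d_o³(1−k⁴), so d_s = 91.3·(1−0.482⁴)^(1/3) = 89.63 mm.
Area ratio A_h/A_s = d_o²(1−k²)/d_s² = (1−k²)/(1−k⁴)^(2/3) = 0.7966.
Mass saving = 1 − 0.7966 = 20.3 %.

20.3 %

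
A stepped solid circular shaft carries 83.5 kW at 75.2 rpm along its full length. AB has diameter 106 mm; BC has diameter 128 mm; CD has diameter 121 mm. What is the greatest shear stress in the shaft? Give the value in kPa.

45300 kPa

ω = 2π·75.2/60 = 7.875 rad/s, so T = P/ω = 83.5×10³ / 7.875 = 10600 N·m.
Under the same torque, τ_max = 16T/(πd³) is largest where d is smallest — segment AB (d = 106 mm).
τ_max = 16·10600/(π·(0.106)³) = 4.534×10^7 Pa.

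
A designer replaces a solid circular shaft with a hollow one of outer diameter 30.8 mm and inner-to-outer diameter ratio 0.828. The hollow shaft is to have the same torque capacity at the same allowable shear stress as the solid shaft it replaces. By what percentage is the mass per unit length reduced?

Equal τ_max and T ⇒ the solid shaft needs d_s³ = d_o³(1−k⁴), so d_s = 30.8·(1−0.828⁴)^(1/3) = 24.93 mm.
Area ratio A_h/A_s = d_o²(1−k²)/d_s² = (1−k²)/(1−k⁴)^(2/3) = 0.4801.
Mass saving = 1 − 0.4801 = 52.0 %.

52.0 %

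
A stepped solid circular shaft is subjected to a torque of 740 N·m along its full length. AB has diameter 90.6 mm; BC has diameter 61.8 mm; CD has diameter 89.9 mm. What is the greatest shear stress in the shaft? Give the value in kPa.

16000 kPa

Under the same torque, τ_max = 16T/(πd³) is largest where d is smallest — segment BC (d = 61.8 mm).
τ_max = 16·740.0/(π·(0.0618)³) = 1.597×10^7 Pa.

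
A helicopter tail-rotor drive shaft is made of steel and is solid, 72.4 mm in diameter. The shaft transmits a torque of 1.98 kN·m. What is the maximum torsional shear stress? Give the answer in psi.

J = πd⁴/32 = π(0.0724)⁴/32 = 2.697×10^-6 m⁴.
τ_max = T·r/J = 1980 × 0.0362 / 2.697×10^-6 = 2.657×10^7 Pa.

3850 psi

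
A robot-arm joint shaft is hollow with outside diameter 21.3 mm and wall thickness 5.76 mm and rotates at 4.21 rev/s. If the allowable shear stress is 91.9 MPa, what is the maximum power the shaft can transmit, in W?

4410 W

J = π(d_o⁴ − d_i⁴)/32 = π(0.0213⁴ − 0.00978⁴)/32 = 1.931×10^-8 m⁴.
T_max = τ_allow·J/r = 9.19×10^7 × 1.931×10^-8 / 0.0106 = 166.6 N·m.
ω = 2π·4.21 = 26.45 rad/s, so P_max = T_max·ω = 4408 W.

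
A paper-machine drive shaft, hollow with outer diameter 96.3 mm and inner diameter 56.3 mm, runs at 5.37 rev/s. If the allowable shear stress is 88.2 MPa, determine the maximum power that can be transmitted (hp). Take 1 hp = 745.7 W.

J = π(d_o⁴ − d_i⁴)/32 = π(0.0963⁴ − 0.0563⁴)/32 = 7.457×10^-6 m⁴.
T_max = τ_allow·J/r = 8.82×10^7 × 7.457×10^-6 / 0.0481 = 13660 N·m.
ω = 2π·5.37 = 33.74 rad/s, so P_max = T_max·ω = 4.609×10^5 W.

618 hp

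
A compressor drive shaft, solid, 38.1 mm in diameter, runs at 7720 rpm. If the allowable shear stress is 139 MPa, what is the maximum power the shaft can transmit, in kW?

1220 kW

J = πd⁴/32 = π(0.0381)⁴/32 = 2.069×10^-7 m⁴.
T_max = τ_allow·J/r = 1.39×10^8 × 2.069×10^-7 / 0.0191 = 1509 N·m.
ω = 2π·7720/60 = 808.4 rad/s, so P_max = T_max·ω = 1.220×10^6 W.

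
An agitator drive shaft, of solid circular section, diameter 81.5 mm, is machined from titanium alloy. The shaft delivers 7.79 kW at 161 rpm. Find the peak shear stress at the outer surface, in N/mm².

4.35 N/mm²

ω = 2π·161/60 = 16.86 rad/s, so T = P/ω = 7.79×10³ / 16.86 = 462.0 N·m.
J = πd⁴/32 = π(0.0815)⁴/32 = 4.331×10^-6 m⁴.
τ_max = T·r/J = 462.0 × 0.0408 / 4.331×10^-6 = 4.347×10^6 Pa.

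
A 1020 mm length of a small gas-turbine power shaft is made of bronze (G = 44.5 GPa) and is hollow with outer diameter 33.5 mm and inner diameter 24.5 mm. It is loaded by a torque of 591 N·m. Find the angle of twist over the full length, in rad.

0.153 rad

J = π(d_o⁴ − d_i⁴)/32 = π(0.0335⁴ − 0.0245⁴)/32 = 8.827×10^-8 m⁴.
θ = T·L/(G·J) = 591.0 × 1.02 / (44.5×10⁹ × 8.827×10^-8) = 0.1535 rad.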